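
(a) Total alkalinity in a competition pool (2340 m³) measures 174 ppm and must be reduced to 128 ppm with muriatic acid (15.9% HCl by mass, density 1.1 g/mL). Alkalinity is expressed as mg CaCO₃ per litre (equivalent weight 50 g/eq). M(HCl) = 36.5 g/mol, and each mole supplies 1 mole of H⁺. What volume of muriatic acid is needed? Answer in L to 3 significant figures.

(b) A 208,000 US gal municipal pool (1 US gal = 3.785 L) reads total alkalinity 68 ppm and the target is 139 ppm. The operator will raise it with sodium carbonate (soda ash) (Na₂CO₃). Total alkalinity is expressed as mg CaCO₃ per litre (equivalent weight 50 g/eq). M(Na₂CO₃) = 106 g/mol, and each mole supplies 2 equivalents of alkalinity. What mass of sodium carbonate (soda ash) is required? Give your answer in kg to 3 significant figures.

(a) Volume: 2340 m³ = 2,340,000 L.
(a) Alkalinity to neutralize: (174 − 128) = 46 mg/L as CaCO₃ × 2,340,000 L = 107,600 g as CaCO₃.
(a) Equivalents of H⁺ required: 107,600 ÷ 50 g/eq = 2153 eq = 2153 mol HCl.
(a) Mass of HCl: 2153 × 36.5 = 78,580 g.
(a) Mass of 15.9% solution: 78,580 / 0.159 = 494,200 g.
(a) Volume: 494,200 g ÷ 1.1 g/mL = 449,300 mL.

(b) Volume: 208,000 US gal × 3.785 L/gal = 787,280 L.
(b) Alkalinity to add: (139 − 68) = 71 mg/L as CaCO₃ × 787,280 L = 55,900 g as CaCO₃.
(b) Equivalents: 55,900 g ÷ 50 g/eq = 1118 eq.
(b) Each mole of Na₂CO₃ supplies 2 eq, so 1118 / 2 = 559 mol.
(b) Mass: 559 mol × 106 g/mol = 59,250 g.

(a) 449 L; (b) 59.3 kg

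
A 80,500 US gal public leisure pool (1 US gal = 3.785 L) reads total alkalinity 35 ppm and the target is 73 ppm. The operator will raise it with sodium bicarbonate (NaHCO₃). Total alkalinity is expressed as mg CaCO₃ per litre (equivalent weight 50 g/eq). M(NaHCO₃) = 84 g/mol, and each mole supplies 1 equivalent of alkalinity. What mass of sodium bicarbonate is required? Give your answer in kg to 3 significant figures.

19.5 kg

Volume: 80,500 US gal × 3.785 L/gal = 304,692 L.
Alkalinity to add: (73 − 35) = 38 mg/L as CaCO₃ × 304,692 L = 11,580 g as CaCO₃.
Equivalents: 11,580 g ÷ 50 g/eq = 231.6 eq.
NaHCO₃ supplies 1 eq per mole → 231.6 mol.
Mass: 231.6 mol × 84 g/mol = 19,450 g.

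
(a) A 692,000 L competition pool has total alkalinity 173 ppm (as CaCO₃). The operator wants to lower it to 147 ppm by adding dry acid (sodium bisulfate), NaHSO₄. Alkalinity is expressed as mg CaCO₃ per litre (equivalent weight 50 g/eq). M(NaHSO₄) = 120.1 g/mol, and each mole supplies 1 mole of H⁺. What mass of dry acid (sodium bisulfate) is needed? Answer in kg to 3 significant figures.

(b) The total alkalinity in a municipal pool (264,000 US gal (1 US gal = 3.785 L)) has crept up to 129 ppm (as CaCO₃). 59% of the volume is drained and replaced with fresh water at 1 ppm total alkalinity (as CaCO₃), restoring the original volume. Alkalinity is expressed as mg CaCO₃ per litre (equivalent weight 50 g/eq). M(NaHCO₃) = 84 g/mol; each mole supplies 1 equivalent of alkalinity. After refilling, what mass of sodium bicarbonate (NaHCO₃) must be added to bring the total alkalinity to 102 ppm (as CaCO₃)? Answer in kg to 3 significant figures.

(a) Alkalinity to neutralize: (173 − 147) = 26 mg/L as CaCO₃ × 692,000 L = 17,990 g as CaCO₃.
(a) Equivalents of H⁺ required: 17,990 ÷ 50 g/eq = 359.8 eq = 359.8 mol NaHSO₄.
(a) Mass of NaHSO₄: 359.8 × 120.1 = 43,220 g.

(b) Volume: 264,000 US gal × 3.785 L/gal = 999,240 L.
(b) After draining 59% and refilling: 129 × 0.41 + 1 × 0.59 = 53.48 ppm.
(b) Deficit to target: 102 − 53.48 = 48.52 mg/L.
(b) As CaCO₃: 48.52 mg/L × 999,240 L = 48,480 g; ÷ 50 g/eq ÷ 1 = 969.7 mol NaHCO₃.
(b) Mass: 969.7 × 84 = 81,450 g.

(a) 43.2 kg; (b) 81.5 kg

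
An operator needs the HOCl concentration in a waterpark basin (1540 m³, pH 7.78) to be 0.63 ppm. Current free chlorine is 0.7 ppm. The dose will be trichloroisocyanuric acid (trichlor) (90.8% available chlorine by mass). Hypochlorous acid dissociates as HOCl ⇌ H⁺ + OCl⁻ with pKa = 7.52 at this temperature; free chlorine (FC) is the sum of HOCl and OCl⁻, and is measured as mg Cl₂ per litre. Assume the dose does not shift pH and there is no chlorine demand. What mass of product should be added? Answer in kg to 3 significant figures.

Volume: 1540 m³ = 1,540,000 L.
[OCl⁻]/[HOCl] = 10^(pH − pKa) = 10^(7.78 − 7.52) = 1.82; fraction as HOCl = 1/(1 + 1.82) = 0.3546.
Free chlorine required for 0.63 ppm HOCl: 0.63 / 0.3546 = 1.776 ppm.
FC to add: 1.776 − 0.7 = 1.076 mg/L as Cl₂.
Cl₂ equivalent: 1.076 mg/L × 1,540,000 L = 1658 g.
Product at 90.8% available Cl: 1658 / 0.908 = 1826 g.

1.83 kg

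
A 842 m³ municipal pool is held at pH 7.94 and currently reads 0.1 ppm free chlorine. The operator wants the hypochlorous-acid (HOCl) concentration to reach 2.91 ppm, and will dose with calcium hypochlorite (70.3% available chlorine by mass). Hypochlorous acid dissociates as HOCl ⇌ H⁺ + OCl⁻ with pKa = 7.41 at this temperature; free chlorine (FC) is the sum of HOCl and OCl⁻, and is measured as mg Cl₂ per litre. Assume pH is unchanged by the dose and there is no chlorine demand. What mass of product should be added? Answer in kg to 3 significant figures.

15.2 kg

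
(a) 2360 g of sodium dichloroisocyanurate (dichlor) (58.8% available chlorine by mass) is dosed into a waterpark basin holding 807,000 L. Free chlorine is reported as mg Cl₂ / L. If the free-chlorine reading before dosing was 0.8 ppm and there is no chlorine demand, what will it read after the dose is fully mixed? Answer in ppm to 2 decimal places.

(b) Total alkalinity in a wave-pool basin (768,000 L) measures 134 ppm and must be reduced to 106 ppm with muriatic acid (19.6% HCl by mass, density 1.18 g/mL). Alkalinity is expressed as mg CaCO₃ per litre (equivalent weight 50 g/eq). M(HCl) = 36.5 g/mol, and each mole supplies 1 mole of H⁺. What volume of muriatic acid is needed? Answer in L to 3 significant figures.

(a) 2.52 ppm; (b) 67.9 L

(a) Available chlorine delivered: 2360 g × 0.588 = 1388 g as Cl₂.
(a) Concentration rise: 1388 g / 807,000 L = 1.72 mg/L = 1.72 ppm.
(a) Final FC: 0.8 + 1.72 = 2.52 ppm.

(b) Alkalinity to neutralize: (134 − 106) = 28 mg/L as CaCO₃ × 768,000 L = 21,500 g as CaCO₃.
(b) Equivalents of H⁺ required: 21,500 ÷ 50 g/eq = 430.1 eq = 430.1 mol HCl.
(b) Mass of HCl: 430.1 × 36.5 = 15,700 g.
(b) Mass of 19.6% solution: 15,700 / 0.196 = 80,090 g.
(b) Volume: 80,090 g ÷ 1.18 g/mL = 67,870 mL.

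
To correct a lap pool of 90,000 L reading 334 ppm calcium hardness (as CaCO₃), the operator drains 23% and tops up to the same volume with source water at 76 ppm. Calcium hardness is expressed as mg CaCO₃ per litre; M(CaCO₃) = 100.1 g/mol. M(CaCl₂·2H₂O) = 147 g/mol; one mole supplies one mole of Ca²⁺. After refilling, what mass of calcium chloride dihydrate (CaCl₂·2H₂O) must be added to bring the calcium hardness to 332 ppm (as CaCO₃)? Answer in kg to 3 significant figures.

After draining 23% and refilling: 334 × 0.77 + 76 × 0.23 = 274.66 ppm.
Deficit to target: 332 − 274.66 = 57.34 mg/L.
As CaCO₃: 57.34 mg/L × 90,000 L = 5161 g; ÷ 100.1 = 51.55 mol Ca²⁺.
Mass: 51.55 × 147 = 7579 g.

7.58 kg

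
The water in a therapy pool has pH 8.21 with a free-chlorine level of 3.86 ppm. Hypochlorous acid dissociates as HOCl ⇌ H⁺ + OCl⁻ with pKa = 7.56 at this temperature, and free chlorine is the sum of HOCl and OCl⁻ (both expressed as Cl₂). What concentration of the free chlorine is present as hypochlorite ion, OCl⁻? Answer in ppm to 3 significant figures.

3.15 ppm

[OCl⁻]/[HOCl] = 10^(pH − pKa) = 10^(8.21 − 7.56) = 10^0.65 = 4.467.
Fraction as HOCl = 1 / (1 + 4.467) = 0.1829.
OCl⁻ = (1 − 0.1829) × 3.86 ppm = 3.154 ppm.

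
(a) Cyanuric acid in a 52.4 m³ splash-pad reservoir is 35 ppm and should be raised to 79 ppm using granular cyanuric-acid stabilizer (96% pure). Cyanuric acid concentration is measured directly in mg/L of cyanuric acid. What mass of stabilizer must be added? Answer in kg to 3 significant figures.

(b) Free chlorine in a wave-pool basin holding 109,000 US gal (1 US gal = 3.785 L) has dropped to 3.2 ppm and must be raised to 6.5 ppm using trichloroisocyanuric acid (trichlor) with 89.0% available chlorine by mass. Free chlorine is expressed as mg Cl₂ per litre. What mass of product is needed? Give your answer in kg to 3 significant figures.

(a) Volume: 52.4 m³ = 52,400 L.
(a) CYA to add: (79 − 35) = 44 mg/L × 52,400 L = 2306 g cyanuric acid.
(a) At 96% purity: 2306 / 0.96 = 2402 g product.

(b) Volume: 109,000 US gal × 3.785 L/gal = 412,565 L.
(b) Chlorine deficit: 6.5 − 3.2 = 3.3 ppm = 3.3 mg/L as Cl₂.
(b) Cl₂ equivalent needed: 3.3 mg/L × 412,565 L = 1,361,000 mg = 1361 g.
(b) Product at 89.0% available chlorine: 1361 / 0.89 = 1530 g.

(a) 2.40 kg; (b) 1.53 kg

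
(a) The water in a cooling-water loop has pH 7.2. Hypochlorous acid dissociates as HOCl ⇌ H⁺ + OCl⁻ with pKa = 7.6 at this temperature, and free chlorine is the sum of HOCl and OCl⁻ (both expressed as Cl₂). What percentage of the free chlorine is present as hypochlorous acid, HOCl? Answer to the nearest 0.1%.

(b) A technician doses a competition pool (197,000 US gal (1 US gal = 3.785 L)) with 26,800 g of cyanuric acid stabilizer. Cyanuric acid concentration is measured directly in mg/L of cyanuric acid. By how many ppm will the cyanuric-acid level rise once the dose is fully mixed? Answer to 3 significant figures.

(a) 71.5%; (b) 35.9 ppm

(a) [OCl⁻]/[HOCl] = 10^(pH − pKa) = 10^(7.2 − 7.6) = 10^-0.40 = 0.3981.
(a) Fraction as HOCl = 1 / (1 + 0.3981) = 0.7153.

(b) Volume: 197,000 US gal × 3.785 L/gal = 745,645 L.
(b) Rise: 26,800 g / 745,645 L × 1000 = 35.94 mg/L.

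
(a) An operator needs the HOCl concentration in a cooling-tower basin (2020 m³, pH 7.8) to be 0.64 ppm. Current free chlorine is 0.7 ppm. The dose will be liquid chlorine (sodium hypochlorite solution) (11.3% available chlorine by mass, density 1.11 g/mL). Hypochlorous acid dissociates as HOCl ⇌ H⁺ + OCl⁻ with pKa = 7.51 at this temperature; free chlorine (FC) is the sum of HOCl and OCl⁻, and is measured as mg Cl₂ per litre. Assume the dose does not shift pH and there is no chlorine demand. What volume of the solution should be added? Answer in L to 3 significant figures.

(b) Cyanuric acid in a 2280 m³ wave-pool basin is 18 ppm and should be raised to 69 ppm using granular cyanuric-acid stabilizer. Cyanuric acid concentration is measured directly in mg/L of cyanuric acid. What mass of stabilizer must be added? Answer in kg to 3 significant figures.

(a) 19.1 L; (b) 116 kg

(a) Volume: 2020 m³ = 2,020,000 L.
(a) [OCl⁻]/[HOCl] = 10^(pH − pKa) = 10^(7.8 − 7.51) = 1.95; fraction as HOCl = 1/(1 + 1.95) = 0.339.
(a) Free chlorine required for 0.64 ppm HOCl: 0.64 / 0.339 = 1.888 ppm.
(a) FC to add: 1.888 − 0.7 = 1.188 mg/L as Cl₂.
(a) Cl₂ equivalent: 1.188 mg/L × 2,020,000 L = 2400 g.
(a) Product at 11.3% available Cl: 2400 / 0.113 = 21,240 g.
(a) Volume: 21,240 g ÷ 1.11 g/mL = 19,130 mL.

(b) Volume: 2280 m³ = 2,280,000 L.
(b) CYA to add: (69 − 18) = 51 mg/L × 2,280,000 L = 116,300 g cyanuric acid.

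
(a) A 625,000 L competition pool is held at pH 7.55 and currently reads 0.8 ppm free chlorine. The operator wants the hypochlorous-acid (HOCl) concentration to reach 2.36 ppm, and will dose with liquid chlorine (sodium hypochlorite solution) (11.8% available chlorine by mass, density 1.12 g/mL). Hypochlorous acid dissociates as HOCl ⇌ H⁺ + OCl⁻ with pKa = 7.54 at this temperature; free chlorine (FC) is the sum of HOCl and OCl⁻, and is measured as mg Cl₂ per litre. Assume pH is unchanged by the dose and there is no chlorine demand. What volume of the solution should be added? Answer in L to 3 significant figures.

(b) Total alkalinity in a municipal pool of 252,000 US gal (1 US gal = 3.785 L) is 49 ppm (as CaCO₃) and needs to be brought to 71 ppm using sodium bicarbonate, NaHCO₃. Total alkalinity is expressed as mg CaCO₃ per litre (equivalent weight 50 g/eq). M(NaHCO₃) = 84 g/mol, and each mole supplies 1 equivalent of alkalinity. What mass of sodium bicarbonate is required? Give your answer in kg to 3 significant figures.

(a) 18.8 L; (b) 35.3 kg

(a) [OCl⁻]/[HOCl] = 10^(pH − pKa) = 10^(7.55 − 7.54) = 1.023; fraction as HOCl = 1/(1 + 1.023) = 0.4942.
(a) Free chlorine required for 2.36 ppm HOCl: 2.36 / 0.4942 = 4.775 ppm.
(a) FC to add: 4.775 − 0.8 = 3.975 mg/L as Cl₂.
(a) Cl₂ equivalent: 3.975 mg/L × 625,000 L = 2484 g.
(a) Product at 11.8% available Cl: 2484 / 0.118 = 21,050 g.
(a) Volume: 21,050 g ÷ 1.12 g/mL = 18,800 mL.

(b) Volume: 252,000 US gal × 3.785 L/gal = 953,820 L.
(b) Alkalinity to add: (71 − 49) = 22 mg/L as CaCO₃ × 953,820 L = 20,980 g as CaCO₃.
(b) Equivalents: 20,980 g ÷ 50 g/eq = 419.7 eq.
(b) NaHCO₃ supplies 1 eq per mole → 419.7 mol.
(b) Mass: 419.7 mol × 84 g/mol = 35,250 g.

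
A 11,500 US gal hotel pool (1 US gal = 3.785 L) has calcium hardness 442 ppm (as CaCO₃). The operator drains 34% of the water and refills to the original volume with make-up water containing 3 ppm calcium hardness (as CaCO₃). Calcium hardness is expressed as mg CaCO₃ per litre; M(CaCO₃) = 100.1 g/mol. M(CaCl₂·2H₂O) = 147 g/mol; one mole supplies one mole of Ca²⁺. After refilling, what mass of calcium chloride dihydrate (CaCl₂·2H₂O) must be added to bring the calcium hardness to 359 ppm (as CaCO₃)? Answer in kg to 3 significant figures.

Volume: 11,500 US gal × 3.785 L/gal = 43,528 L.
After draining 34% and refilling: 442 × 0.66 + 3 × 0.34 = 292.74 ppm.
Deficit to target: 359 − 292.74 = 66.26 mg/L.
As CaCO₃: 66.26 mg/L × 43,528 L = 2884 g; ÷ 100.1 = 28.81 mol Ca²⁺.
Mass: 28.81 × 147 = 4235 g.

4.24 kg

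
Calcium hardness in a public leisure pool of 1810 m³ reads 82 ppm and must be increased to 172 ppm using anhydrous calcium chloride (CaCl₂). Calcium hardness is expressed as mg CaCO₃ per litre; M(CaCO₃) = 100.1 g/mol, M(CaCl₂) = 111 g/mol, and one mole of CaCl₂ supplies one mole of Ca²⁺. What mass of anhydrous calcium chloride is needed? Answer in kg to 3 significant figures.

Volume: 1810 m³ = 1,810,000 L.
Hardness to add: (172 − 82) = 90 mg/L as CaCO₃ × 1,810,000 L = 162,900 g as CaCO₃.
Moles of Ca²⁺ (1 mol Ca²⁺ ≡ 1 mol CaCO₃): 162,900 / 100.1 g/mol = 1627 mol.
Mass of CaCl₂: 1627 × 111 = 180,600 g.

181 kg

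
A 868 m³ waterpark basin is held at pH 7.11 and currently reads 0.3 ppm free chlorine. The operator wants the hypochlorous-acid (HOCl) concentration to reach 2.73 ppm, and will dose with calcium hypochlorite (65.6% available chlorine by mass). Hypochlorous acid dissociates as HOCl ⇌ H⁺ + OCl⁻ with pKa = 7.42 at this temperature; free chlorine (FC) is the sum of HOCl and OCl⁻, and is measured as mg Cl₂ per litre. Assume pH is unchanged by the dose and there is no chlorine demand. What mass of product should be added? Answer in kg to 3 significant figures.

Volume: 868 m³ = 868,000 L.
[OCl⁻]/[HOCl] = 10^(pH − pKa) = 10^(7.11 − 7.42) = 0.4898; fraction as HOCl = 1/(1 + 0.4898) = 0.6712.
Free chlorine required for 2.73 ppm HOCl: 2.73 / 0.6712 = 4.067 ppm.
FC to add: 4.067 − 0.3 = 3.767 mg/L as Cl₂.
Cl₂ equivalent: 3.767 mg/L × 868,000 L = 3270 g.
Product at 65.6% available Cl: 3270 / 0.656 = 4985 g.

4.98 kg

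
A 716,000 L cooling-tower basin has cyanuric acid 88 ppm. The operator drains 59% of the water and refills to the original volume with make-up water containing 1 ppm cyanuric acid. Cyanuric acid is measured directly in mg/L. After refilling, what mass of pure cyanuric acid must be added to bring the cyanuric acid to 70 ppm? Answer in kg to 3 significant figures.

After draining 59% and refilling: 88 × 0.41 + 1 × 0.59 = 36.67 ppm.
Deficit to target: 70 − 36.67 = 33.33 mg/L.
Mass: 33.33 mg/L × 716,000 L = 23,860 g cyanuric acid.

23.9 kg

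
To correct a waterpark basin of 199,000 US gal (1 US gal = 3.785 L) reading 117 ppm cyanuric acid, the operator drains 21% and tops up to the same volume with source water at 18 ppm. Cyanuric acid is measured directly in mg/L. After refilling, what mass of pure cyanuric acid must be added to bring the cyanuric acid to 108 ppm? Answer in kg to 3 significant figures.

8.88 kg

Volume: 199,000 US gal × 3.785 L/gal = 753,215 L.
After draining 21% and refilling: 117 × 0.79 + 18 × 0.21 = 96.21 ppm.
Deficit to target: 108 − 96.21 = 11.79 mg/L.
Mass: 11.79 mg/L × 753,215 L = 8880 g cyanuric acid.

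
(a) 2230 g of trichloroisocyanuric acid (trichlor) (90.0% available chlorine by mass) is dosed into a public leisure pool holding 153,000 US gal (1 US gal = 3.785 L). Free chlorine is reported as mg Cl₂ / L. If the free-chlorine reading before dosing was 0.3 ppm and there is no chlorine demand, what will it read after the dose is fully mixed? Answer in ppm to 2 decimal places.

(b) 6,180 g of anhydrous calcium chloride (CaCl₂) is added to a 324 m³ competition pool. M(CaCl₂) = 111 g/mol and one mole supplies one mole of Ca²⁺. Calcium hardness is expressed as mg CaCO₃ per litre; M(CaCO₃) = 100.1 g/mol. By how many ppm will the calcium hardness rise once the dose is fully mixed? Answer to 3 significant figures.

(a) Volume: 153,000 US gal × 3.785 L/gal = 579,105 L.
(a) Available chlorine delivered: 2230 g × 0.9 = 2007 g as Cl₂.
(a) Concentration rise: 2007 g / 579,105 L = 3.466 mg/L = 3.47 ppm.
(a) Final FC: 0.3 + 3.47 = 3.77 ppm.

(b) Volume: 324 m³ = 324,000 L.
(b) Moles of Ca²⁺: 6,180 g ÷ 111 g/mol = 55.68 mol.
(b) As CaCO₃: 55.68 mol × 100.1 g/mol = 5573 g.
(b) Rise: 5573 g / 324,000 L × 1000 = 17.2 mg/L.

(a) 3.77 ppm; (b) 17.2 ppm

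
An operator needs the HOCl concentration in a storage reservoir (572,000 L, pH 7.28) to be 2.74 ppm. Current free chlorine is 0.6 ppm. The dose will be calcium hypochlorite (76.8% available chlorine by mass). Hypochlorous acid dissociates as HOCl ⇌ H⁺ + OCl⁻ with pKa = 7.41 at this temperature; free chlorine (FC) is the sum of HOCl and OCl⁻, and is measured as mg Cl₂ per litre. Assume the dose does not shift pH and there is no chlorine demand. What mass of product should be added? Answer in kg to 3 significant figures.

3.11 kg

[OCl⁻]/[HOCl] = 10^(pH − pKa) = 10^(7.28 − 7.41) = 0.7413; fraction as HOCl = 1/(1 + 0.7413) = 0.5743.
Free chlorine required for 2.74 ppm HOCl: 2.74 / 0.5743 = 4.771 ppm.
FC to add: 4.771 − 0.6 = 4.171 mg/L as Cl₂.
Cl₂ equivalent: 4.171 mg/L × 572,000 L = 2386 g.
Product at 76.8% available Cl: 2386 / 0.768 = 3107 g.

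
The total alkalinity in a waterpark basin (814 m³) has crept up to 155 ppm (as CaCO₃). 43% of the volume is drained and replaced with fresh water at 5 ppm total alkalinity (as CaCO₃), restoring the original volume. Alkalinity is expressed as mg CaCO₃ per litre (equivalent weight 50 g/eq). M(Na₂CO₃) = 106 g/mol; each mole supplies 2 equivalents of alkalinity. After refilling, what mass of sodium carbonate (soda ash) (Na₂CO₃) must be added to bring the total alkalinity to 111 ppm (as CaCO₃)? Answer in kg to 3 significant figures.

17.7 kg

Volume: 814 m³ = 814,000 L.
After draining 43% and refilling: 155 × 0.57 + 5 × 0.43 = 90.5 ppm.
Deficit to target: 111 − 90.5 = 20.5 mg/L.
As CaCO₃: 20.5 mg/L × 814,000 L = 16,690 g; ÷ 50 g/eq ÷ 2 = 166.9 mol Na₂CO₃.
Mass: 166.9 × 106 = 17,690 g.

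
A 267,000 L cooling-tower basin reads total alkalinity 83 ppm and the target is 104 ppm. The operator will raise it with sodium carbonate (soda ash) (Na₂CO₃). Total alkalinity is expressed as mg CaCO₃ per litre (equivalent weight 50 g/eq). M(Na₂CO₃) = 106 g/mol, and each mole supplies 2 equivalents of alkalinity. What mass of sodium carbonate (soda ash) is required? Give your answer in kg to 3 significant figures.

5.94 kg

Alkalinity to add: (104 − 83) = 21 mg/L as CaCO₃ × 267,000 L = 5607 g as CaCO₃.
Equivalents: 5607 g ÷ 50 g/eq = 112.1 eq.
Each mole of Na₂CO₃ supplies 2 eq, so 112.1 / 2 = 56.07 mol.
Mass: 56.07 mol × 106 g/mol = 5943 g.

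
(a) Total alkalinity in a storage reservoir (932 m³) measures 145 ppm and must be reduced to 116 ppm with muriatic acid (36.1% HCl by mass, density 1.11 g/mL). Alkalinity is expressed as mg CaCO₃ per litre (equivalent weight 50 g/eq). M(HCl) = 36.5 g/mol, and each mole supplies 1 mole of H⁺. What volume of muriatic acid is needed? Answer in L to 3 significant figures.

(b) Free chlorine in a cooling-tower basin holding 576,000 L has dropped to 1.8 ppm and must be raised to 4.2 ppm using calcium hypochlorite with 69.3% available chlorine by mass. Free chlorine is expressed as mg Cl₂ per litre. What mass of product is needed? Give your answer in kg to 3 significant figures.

(a) 49.2 L; (b) 1.99 kg

(a) Volume: 932 m³ = 932,000 L.
(a) Alkalinity to neutralize: (145 − 116) = 29 mg/L as CaCO₃ × 932,000 L = 27,030 g as CaCO₃.
(a) Equivalents of H⁺ required: 27,030 ÷ 50 g/eq = 540.6 eq = 540.6 mol HCl.
(a) Mass of HCl: 540.6 × 36.5 = 19,730 g.
(a) Mass of 36.1% solution: 19,730 / 0.361 = 54,650 g.
(a) Volume: 54,650 g ÷ 1.11 g/mL = 49,240 mL.

(b) Chlorine deficit: 4.2 − 1.8 = 2.4 ppm = 2.4 mg/L as Cl₂.
(b) Cl₂ equivalent needed: 2.4 mg/L × 576,000 L = 1,382,000 mg = 1382 g.
(b) Product at 69.3% available chlorine: 1382 / 0.693 = 1995 g.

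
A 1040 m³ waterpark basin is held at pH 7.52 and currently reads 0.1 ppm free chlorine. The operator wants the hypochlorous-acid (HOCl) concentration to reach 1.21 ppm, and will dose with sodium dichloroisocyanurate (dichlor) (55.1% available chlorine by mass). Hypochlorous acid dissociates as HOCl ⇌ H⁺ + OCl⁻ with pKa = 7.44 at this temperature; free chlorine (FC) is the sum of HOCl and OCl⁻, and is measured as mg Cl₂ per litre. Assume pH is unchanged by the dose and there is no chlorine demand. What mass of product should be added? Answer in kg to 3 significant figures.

Volume: 1040 m³ = 1,040,000 L.
[OCl⁻]/[HOCl] = 10^(pH − pKa) = 10^(7.52 − 7.44) = 1.202; fraction as HOCl = 1/(1 + 1.202) = 0.4541.
Free chlorine required for 1.21 ppm HOCl: 1.21 / 0.4541 = 2.665 ppm.
FC to add: 2.665 − 0.1 = 2.565 mg/L as Cl₂.
Cl₂ equivalent: 2.565 mg/L × 1,040,000 L = 2667 g.
Product at 55.1% available Cl: 2667 / 0.551 = 4841 g.

4.84 kg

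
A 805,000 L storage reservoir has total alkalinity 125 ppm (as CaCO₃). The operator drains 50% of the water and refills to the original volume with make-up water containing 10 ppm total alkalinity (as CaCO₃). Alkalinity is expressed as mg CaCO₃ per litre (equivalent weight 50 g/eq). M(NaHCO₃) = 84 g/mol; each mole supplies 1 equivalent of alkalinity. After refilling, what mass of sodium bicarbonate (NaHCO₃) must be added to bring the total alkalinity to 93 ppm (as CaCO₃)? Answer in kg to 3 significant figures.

34.5 kg

After draining 50% and refilling: 125 × 0.50 + 10 × 0.50 = 67.5 ppm.
Deficit to target: 93 − 67.5 = 25.5 mg/L.
As CaCO₃: 25.5 mg/L × 805,000 L = 20,530 g; ÷ 50 g/eq ÷ 1 = 410.6 mol NaHCO₃.
Mass: 410.6 × 84 = 34,490 g.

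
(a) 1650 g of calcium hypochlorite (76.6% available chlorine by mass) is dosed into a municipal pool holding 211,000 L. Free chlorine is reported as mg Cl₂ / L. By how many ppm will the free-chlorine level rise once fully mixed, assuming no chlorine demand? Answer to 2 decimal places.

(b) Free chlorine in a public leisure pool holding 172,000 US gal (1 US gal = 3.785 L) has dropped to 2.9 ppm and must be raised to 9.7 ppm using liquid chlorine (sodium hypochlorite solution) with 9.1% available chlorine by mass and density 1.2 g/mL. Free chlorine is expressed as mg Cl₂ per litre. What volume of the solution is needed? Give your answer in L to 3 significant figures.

(a) 5.99 ppm; (b) 40.5 L

(a) Available chlorine delivered: 1650 g × 0.766 = 1264 g as Cl₂.
(a) Concentration rise: 1264 g / 211,000 L = 5.99 mg/L = 5.99 ppm.

(b) Volume: 172,000 US gal × 3.785 L/gal = 651,020 L.
(b) Chlorine deficit: 9.7 − 2.9 = 6.8 ppm = 6.8 mg/L as Cl₂.
(b) Cl₂ equivalent needed: 6.8 mg/L × 651,020 L = 4,427,000 mg = 4427 g.
(b) Product at 9.1% available chlorine: 4427 / 0.091 = 48,650 g.
(b) Volume at density 1.2 g/mL: 48,650 g ÷ 1.2 g/mL = 40,540 mL.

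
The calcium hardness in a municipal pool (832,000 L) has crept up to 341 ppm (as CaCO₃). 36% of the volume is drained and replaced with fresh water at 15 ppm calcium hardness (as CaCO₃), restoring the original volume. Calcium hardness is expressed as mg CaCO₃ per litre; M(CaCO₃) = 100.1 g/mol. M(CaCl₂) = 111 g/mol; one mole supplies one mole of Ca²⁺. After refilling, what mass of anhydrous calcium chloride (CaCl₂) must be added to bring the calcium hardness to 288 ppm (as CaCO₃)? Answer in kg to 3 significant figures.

59.4 kg

After draining 36% and refilling: 341 × 0.64 + 15 × 0.36 = 223.64 ppm.
Deficit to target: 288 − 223.64 = 64.36 mg/L.
As CaCO₃: 64.36 mg/L × 832,000 L = 53,550 g; ÷ 100.1 = 534.9 mol Ca²⁺.
Mass: 534.9 × 111 = 59,380 g.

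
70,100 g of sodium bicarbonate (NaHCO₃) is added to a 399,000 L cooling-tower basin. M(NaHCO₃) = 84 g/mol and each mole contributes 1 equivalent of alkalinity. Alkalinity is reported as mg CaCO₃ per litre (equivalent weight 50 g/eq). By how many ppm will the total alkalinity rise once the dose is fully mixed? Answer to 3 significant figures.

105 ppm

Moles of NaHCO₃: 70,100 g ÷ 84 g/mol = 834.5 mol → 834.5 eq of alkalinity.
As CaCO₃: 834.5 eq × 50 g/eq = 41,730 g.
Rise: 41,730 g / 399,000 L × 1000 = 104.6 mg/L.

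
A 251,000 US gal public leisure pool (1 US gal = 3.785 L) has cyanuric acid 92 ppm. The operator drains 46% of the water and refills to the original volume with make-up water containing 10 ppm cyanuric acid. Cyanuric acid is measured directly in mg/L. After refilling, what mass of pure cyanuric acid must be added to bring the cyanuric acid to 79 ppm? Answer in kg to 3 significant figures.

23.5 kg

Volume: 251,000 US gal × 3.785 L/gal = 950,035 L.
After draining 46% and refilling: 92 × 0.54 + 10 × 0.46 = 54.28 ppm.
Deficit to target: 79 − 54.28 = 24.72 mg/L.
Mass: 24.72 mg/L × 950,035 L = 23,480 g cyanuric acid.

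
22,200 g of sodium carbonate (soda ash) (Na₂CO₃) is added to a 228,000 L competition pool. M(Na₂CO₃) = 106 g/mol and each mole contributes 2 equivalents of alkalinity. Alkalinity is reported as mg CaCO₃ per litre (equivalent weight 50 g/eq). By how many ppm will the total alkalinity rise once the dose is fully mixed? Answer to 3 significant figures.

91.9 ppm

Moles of Na₂CO₃: 22,200 g ÷ 106 g/mol = 209.4 mol → 418.9 eq of alkalinity.
As CaCO₃: 418.9 eq × 50 g/eq = 20,940 g.
Rise: 20,940 g / 228,000 L × 1000 = 91.86 mg/L.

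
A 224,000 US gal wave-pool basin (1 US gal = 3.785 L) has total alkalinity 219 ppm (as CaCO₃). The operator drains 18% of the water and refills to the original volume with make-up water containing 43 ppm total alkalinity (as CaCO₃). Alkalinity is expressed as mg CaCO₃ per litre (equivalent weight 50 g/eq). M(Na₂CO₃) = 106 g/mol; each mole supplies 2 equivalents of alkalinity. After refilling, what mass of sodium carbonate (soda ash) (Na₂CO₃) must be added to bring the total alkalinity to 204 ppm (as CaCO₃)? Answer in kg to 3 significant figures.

Volume: 224,000 US gal × 3.785 L/gal = 847,840 L.
After draining 18% and refilling: 219 × 0.82 + 43 × 0.18 = 187.32 ppm.
Deficit to target: 204 − 187.32 = 16.68 mg/L.
As CaCO₃: 16.68 mg/L × 847,840 L = 14,140 g; ÷ 50 g/eq ÷ 2 = 141.4 mol Na₂CO₃.
Mass: 141.4 × 106 = 14,990 g.

15.0 kg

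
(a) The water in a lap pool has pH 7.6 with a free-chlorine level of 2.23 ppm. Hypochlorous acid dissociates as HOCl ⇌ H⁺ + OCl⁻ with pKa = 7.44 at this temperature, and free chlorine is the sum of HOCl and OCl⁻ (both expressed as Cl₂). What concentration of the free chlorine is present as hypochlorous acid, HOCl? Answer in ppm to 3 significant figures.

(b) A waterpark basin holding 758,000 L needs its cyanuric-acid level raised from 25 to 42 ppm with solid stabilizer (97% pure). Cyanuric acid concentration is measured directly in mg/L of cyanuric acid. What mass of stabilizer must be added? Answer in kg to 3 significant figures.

(a) [OCl⁻]/[HOCl] = 10^(pH − pKa) = 10^(7.6 − 7.44) = 10^0.16 = 1.445.
(a) Fraction as HOCl = 1 / (1 + 1.445) = 0.4089.
(a) HOCl = 0.4089 × 2.23 ppm = 0.9119 ppm.

(b) CYA to add: (42 − 25) = 17 mg/L × 758,000 L = 12,890 g cyanuric acid.
(b) At 97% purity: 12,890 / 0.97 = 13,280 g product.

(a) 0.912 ppm; (b) 13.3 kg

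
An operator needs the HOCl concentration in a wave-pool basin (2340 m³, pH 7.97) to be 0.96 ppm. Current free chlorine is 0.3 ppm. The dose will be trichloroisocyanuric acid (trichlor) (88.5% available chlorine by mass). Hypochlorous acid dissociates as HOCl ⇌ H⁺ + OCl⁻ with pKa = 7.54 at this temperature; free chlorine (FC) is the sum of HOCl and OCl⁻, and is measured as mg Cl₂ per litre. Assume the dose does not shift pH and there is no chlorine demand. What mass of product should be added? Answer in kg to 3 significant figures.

8.58 kg

Volume: 2340 m³ = 2,340,000 L.
[OCl⁻]/[HOCl] = 10^(pH − pKa) = 10^(7.97 − 7.54) = 2.692; fraction as HOCl = 1/(1 + 2.692) = 0.2709.
Free chlorine required for 0.96 ppm HOCl: 0.96 / 0.2709 = 3.544 ppm.
FC to add: 3.544 − 0.3 = 3.244 mg/L as Cl₂.
Cl₂ equivalent: 3.244 mg/L × 2,340,000 L = 7591 g.
Product at 88.5% available Cl: 7591 / 0.885 = 8577 g.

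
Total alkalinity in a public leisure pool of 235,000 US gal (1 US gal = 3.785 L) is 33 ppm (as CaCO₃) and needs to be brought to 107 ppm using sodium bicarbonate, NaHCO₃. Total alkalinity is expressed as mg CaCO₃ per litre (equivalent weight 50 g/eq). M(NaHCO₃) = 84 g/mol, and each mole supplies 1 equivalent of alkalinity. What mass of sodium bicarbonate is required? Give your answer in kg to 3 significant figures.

111 kg

Volume: 235,000 US gal × 3.785 L/gal = 889,475 L.
Alkalinity to add: (107 − 33) = 74 mg/L as CaCO₃ × 889,475 L = 65,820 g as CaCO₃.
Equivalents: 65,820 g ÷ 50 g/eq = 1316 eq.
NaHCO₃ supplies 1 eq per mole → 1316 mol.
Mass: 1316 mol × 84 g/mol = 110,600 g.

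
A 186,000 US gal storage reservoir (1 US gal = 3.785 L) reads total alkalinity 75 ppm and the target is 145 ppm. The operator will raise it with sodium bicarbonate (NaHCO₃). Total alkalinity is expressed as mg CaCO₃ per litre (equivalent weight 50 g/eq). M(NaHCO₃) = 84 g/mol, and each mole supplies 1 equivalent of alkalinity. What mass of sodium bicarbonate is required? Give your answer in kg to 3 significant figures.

82.8 kg

Volume: 186,000 US gal × 3.785 L/gal = 704,010 L.
Alkalinity to add: (145 − 75) = 70 mg/L as CaCO₃ × 704,010 L = 49,280 g as CaCO₃.
Equivalents: 49,280 g ÷ 50 g/eq = 985.6 eq.
NaHCO₃ supplies 1 eq per mole → 985.6 mol.
Mass: 985.6 mol × 84 g/mol = 82,790 g.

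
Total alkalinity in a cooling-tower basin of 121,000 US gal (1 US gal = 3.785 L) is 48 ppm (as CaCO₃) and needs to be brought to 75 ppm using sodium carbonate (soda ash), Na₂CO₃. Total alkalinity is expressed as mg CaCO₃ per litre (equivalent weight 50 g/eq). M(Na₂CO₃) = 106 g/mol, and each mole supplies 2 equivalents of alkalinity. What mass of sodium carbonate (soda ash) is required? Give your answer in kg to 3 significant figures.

13.1 kg

Volume: 121,000 US gal × 3.785 L/gal = 457,985 L.
Alkalinity to add: (75 − 48) = 27 mg/L as CaCO₃ × 457,985 L = 12,370 g as CaCO₃.
Equivalents: 12,370 g ÷ 50 g/eq = 247.3 eq.
Each mole of Na₂CO₃ supplies 2 eq, so 247.3 / 2 = 123.7 mol.
Mass: 123.7 mol × 106 g/mol = 13,110 g.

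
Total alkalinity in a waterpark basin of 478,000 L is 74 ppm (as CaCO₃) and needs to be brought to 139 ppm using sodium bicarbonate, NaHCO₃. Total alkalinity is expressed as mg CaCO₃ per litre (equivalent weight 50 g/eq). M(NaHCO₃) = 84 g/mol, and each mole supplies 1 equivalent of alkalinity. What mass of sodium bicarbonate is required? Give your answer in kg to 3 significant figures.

52.2 kg

Alkalinity to add: (139 − 74) = 65 mg/L as CaCO₃ × 478,000 L = 31,070 g as CaCO₃.
Equivalents: 31,070 g ÷ 50 g/eq = 621.4 eq.
NaHCO₃ supplies 1 eq per mole → 621.4 mol.
Mass: 621.4 mol × 84 g/mol = 52,200 g.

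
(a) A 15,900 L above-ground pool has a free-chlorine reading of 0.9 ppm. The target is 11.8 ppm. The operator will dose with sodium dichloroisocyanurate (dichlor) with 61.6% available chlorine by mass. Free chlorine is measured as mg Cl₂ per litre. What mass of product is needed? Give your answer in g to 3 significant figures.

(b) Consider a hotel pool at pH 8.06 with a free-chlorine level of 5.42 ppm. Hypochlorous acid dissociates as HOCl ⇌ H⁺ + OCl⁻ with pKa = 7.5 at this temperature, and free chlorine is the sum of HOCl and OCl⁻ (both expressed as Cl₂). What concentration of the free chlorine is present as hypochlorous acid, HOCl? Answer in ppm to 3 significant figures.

(a) 281 g; (b) 1.17 ppm

(a) Chlorine deficit: 11.8 − 0.9 = 10.9 ppm = 10.9 mg/L as Cl₂.
(a) Cl₂ equivalent needed: 10.9 mg/L × 15,900 L = 173,300 mg = 173.3 g.
(a) Product at 61.6% available chlorine: 173.3 / 0.616 = 281.3 g.

(b) [OCl⁻]/[HOCl] = 10^(pH − pKa) = 10^(8.06 − 7.5) = 10^0.56 = 3.631.
(b) Fraction as HOCl = 1 / (1 + 3.631) = 0.2159.
(b) HOCl = 0.2159 × 5.42 ppm = 1.17 ppm.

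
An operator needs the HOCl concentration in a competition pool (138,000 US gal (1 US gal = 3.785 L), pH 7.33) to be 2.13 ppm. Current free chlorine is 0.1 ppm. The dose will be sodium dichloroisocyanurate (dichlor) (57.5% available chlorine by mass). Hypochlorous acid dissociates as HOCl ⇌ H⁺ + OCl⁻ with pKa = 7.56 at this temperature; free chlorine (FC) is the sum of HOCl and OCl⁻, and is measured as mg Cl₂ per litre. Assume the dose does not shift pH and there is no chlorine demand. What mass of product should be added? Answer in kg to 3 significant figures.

2.98 kg

Volume: 138,000 US gal × 3.785 L/gal = 522,330 L.
[OCl⁻]/[HOCl] = 10^(pH − pKa) = 10^(7.33 − 7.56) = 0.5888; fraction as HOCl = 1/(1 + 0.5888) = 0.6294.
Free chlorine required for 2.13 ppm HOCl: 2.13 / 0.6294 = 3.384 ppm.
FC to add: 3.384 − 0.1 = 3.284 mg/L as Cl₂.
Cl₂ equivalent: 3.284 mg/L × 522,330 L = 1715 g.
Product at 57.5% available Cl: 1715 / 0.575 = 2983 g.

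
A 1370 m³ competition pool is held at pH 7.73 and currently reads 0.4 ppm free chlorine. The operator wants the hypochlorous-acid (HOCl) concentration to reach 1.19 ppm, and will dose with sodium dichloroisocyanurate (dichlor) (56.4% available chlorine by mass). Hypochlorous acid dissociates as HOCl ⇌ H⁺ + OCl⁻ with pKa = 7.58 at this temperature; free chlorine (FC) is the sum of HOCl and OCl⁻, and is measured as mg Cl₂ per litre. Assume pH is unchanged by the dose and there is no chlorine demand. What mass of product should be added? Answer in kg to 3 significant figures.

6.00 kg

Volume: 1370 m³ = 1,370,000 L.
[OCl⁻]/[HOCl] = 10^(pH − pKa) = 10^(7.73 − 7.58) = 1.413; fraction as HOCl = 1/(1 + 1.413) = 0.4145.
Free chlorine required for 1.19 ppm HOCl: 1.19 / 0.4145 = 2.871 ppm.
FC to add: 2.871 − 0.4 = 2.471 mg/L as Cl₂.
Cl₂ equivalent: 2.471 mg/L × 1,370,000 L = 3385 g.
Product at 56.4% available Cl: 3385 / 0.564 = 6002 g.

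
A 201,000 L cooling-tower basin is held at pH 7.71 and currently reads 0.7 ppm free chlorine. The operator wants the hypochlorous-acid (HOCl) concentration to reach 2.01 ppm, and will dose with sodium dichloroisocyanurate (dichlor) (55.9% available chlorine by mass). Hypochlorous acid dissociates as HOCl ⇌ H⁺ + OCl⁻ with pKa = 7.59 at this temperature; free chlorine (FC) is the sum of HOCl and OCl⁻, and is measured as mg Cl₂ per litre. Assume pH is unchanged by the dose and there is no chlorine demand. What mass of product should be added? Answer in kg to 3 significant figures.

1.42 kg

[OCl⁻]/[HOCl] = 10^(pH − pKa) = 10^(7.71 − 7.59) = 1.318; fraction as HOCl = 1/(1 + 1.318) = 0.4314.
Free chlorine required for 2.01 ppm HOCl: 2.01 / 0.4314 = 4.66 ppm.
FC to add: 4.66 − 0.7 = 3.96 mg/L as Cl₂.
Cl₂ equivalent: 3.96 mg/L × 201,000 L = 795.9 g.
Product at 55.9% available Cl: 795.9 / 0.559 = 1424 g.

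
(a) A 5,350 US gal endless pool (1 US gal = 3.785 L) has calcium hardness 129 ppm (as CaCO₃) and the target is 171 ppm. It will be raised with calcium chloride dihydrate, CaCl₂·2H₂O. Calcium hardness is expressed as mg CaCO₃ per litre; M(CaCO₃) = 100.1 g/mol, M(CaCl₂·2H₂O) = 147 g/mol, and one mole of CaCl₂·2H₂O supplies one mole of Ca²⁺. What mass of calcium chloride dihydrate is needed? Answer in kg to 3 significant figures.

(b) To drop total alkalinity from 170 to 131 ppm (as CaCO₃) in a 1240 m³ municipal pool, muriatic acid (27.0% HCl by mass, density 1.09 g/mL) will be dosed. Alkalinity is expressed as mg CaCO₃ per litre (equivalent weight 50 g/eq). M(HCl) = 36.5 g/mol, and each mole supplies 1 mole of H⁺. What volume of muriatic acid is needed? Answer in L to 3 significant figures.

(a) Volume: 5,350 US gal × 3.785 L/gal = 20,250 L.
(a) Hardness to add: (171 − 129) = 42 mg/L as CaCO₃ × 20,250 L = 850.5 g as CaCO₃.
(a) Moles of Ca²⁺ (1 mol Ca²⁺ ≡ 1 mol CaCO₃): 850.5 / 100.1 g/mol = 8.496 mol.
(a) Mass of CaCl₂·2H₂O: 8.496 × 147 = 1249 g.

(b) Volume: 1240 m³ = 1,240,000 L.
(b) Alkalinity to neutralize: (170 − 131) = 39 mg/L as CaCO₃ × 1,240,000 L = 48,360 g as CaCO₃.
(b) Equivalents of H⁺ required: 48,360 ÷ 50 g/eq = 967.2 eq = 967.2 mol HCl.
(b) Mass of HCl: 967.2 × 36.5 = 35,300 g.
(b) Mass of 27.0% solution: 35,300 / 0.27 = 130,800 g.
(b) Volume: 130,800 g ÷ 1.09 g/mL = 120,000 mL.

(a) 1.25 kg; (b) 120 L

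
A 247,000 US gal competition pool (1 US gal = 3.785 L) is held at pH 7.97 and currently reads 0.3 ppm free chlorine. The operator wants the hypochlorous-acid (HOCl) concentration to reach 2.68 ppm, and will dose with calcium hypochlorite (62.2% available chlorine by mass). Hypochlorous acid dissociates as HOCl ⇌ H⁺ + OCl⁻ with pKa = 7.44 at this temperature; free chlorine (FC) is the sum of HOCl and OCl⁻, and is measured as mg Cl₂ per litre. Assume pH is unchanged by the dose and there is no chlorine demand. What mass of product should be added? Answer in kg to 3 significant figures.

17.2 kg

Volume: 247,000 US gal × 3.785 L/gal = 934,895 L.
[OCl⁻]/[HOCl] = 10^(pH − pKa) = 10^(7.97 − 7.44) = 3.388; fraction as HOCl = 1/(1 + 3.388) = 0.2279.
Free chlorine required for 2.68 ppm HOCl: 2.68 / 0.2279 = 11.76 ppm.
FC to add: 11.76 − 0.3 = 11.46 mg/L as Cl₂.
Cl₂ equivalent: 11.46 mg/L × 934,895 L = 10,710 g.
Product at 62.2% available Cl: 10,710 / 0.622 = 17,230 g.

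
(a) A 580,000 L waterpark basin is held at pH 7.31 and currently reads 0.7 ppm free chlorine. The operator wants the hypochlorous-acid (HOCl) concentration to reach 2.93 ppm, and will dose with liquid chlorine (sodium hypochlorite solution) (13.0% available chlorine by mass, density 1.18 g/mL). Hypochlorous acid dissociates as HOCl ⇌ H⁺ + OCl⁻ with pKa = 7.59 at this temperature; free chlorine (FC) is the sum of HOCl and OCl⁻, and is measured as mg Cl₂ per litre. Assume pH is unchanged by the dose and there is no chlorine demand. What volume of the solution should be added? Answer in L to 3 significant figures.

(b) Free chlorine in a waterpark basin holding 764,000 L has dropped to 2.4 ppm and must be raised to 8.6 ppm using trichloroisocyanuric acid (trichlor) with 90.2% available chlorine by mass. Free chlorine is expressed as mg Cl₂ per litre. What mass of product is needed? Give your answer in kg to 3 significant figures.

(a) [OCl⁻]/[HOCl] = 10^(pH − pKa) = 10^(7.31 − 7.59) = 0.5248; fraction as HOCl = 1/(1 + 0.5248) = 0.6558.
(a) Free chlorine required for 2.93 ppm HOCl: 2.93 / 0.6558 = 4.468 ppm.
(a) FC to add: 4.468 − 0.7 = 3.768 mg/L as Cl₂.
(a) Cl₂ equivalent: 3.768 mg/L × 580,000 L = 2185 g.
(a) Product at 13.0% available Cl: 2185 / 0.13 = 16,810 g.
(a) Volume: 16,810 g ÷ 1.18 g/mL = 14,250 mL.

(b) Chlorine deficit: 8.6 − 2.4 = 6.2 ppm = 6.2 mg/L as Cl₂.
(b) Cl₂ equivalent needed: 6.2 mg/L × 764,000 L = 4,737,000 mg = 4737 g.
(b) Product at 90.2% available chlorine: 4737 / 0.902 = 5251 g.

(a) 14.2 L; (b) 5.25 kg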